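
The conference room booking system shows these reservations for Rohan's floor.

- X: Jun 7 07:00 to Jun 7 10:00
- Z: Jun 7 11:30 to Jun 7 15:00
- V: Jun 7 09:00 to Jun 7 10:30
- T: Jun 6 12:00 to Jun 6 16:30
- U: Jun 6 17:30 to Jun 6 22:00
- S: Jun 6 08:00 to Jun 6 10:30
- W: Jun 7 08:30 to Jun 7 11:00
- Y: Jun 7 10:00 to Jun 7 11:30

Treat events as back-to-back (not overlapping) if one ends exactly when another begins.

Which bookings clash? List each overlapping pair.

V & W, V & X, V & Y, W & X, W & Y

Sorted by start: S, T, U, X, W, V, Y, Z.
T starts after S ends; S is clear from here.
U starts after T ends; T is clear from here.
X starts after U ends; U is clear from here.
W starts before X ends → X and W overlap.
V starts before X ends → X and V overlap.
Y starts exactly when X ends (back-to-back, no overlap); X is clear from here.
V starts before W ends → W and V overlap.
Y starts before W ends → W and Y overlap.
Z starts after W ends.
Y starts before V ends → V and Y overlap.
Z starts after V ends.
Z starts exactly when Y ends (back-to-back, no overlap).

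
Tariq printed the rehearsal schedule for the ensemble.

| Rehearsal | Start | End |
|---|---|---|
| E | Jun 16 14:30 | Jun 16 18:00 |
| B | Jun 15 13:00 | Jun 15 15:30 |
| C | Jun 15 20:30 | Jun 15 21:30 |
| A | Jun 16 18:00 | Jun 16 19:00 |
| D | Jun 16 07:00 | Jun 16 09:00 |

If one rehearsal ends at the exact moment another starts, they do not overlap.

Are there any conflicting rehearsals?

No

Check each pair: they overlap iff neither finishes before the other starts.
Sorted by start: B, C, D, E, A.
C starts after B ends, so B has no further overlaps.
D starts after C ends, so C has no further overlaps.
E starts after D ends, so D has no further overlaps.
A starts exactly when E ends (back-to-back, no overlap).
Every pair is clear; the schedule has no overlaps.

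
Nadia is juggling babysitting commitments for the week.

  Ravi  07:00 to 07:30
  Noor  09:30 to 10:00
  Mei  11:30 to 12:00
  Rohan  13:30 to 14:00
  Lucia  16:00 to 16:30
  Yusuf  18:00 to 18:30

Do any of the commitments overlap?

Sorted by start: Ravi, Noor, Mei, Rohan, Lucia, Yusuf.
Noor starts after Ravi ends, so Ravi has no further overlaps.
Mei starts after Noor ends, so Noor has no further overlaps.
Rohan starts after Mei ends, so Mei has no further overlaps.
Lucia starts after Rohan ends, so Rohan has no further overlaps.
Yusuf starts after Lucia ends.
Every pair is clear; the schedule has no overlaps.

No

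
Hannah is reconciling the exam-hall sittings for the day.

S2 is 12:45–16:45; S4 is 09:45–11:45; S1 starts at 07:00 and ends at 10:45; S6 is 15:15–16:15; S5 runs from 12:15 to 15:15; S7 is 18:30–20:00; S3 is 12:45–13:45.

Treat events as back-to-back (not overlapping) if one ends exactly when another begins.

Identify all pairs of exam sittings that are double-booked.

S1 & S4, S2 & S3, S2 & S5, S2 & S6, S3 & S5

Sorted by start: S1, S4, S5, S2, S3, S6, S7.
S4 starts before S1 ends → S1 and S4 overlap.
S5 starts after S1 ends; S1 is clear from here.
S5 starts after S4 ends; S4 is clear from here.
S2 starts before S5 ends → S5 and S2 overlap.
S3 starts before S5 ends → S5 and S3 overlap.
S6 starts exactly when S5 ends (back-to-back, no overlap); S5 is clear from here.
S3 starts before S2 ends → S2 and S3 overlap.
S6 starts before S2 ends → S2 and S6 overlap.
S7 starts after S2 ends.
S6 starts after S3 ends; S3 is clear from here.
S7 starts after S6 ends.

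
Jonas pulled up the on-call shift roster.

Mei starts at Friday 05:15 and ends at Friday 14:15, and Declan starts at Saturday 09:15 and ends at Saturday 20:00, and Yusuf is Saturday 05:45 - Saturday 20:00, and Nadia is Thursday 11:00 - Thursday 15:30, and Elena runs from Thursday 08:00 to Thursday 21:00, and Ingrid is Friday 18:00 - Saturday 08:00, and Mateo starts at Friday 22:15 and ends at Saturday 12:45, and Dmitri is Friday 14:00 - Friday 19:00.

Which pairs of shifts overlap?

Declan & Mateo, Declan & Yusuf, Dmitri & Ingrid, Dmitri & Mei, Elena & Nadia, Ingrid & Mateo, Ingrid & Yusuf, Mateo & Yusuf

Sorted by start: Elena, Nadia, Mei, Dmitri, Ingrid, Mateo, Yusuf, Declan.
Nadia starts before Elena ends → Elena and Nadia overlap.
Mei starts after Elena ends; Elena is clear from here.
Mei starts after Nadia ends; Nadia is clear from here.
Dmitri starts before Mei ends → Mei and Dmitri overlap.
Ingrid starts after Mei ends; Mei is clear from here.
Ingrid starts before Dmitri ends → Dmitri and Ingrid overlap.
Mateo starts after Dmitri ends; Dmitri is clear from here.
Mateo starts before Ingrid ends → Ingrid and Mateo overlap.
Yusuf starts before Ingrid ends → Ingrid and Yusuf overlap.
Declan starts after Ingrid ends.
Yusuf starts before Mateo ends → Mateo and Yusuf overlap.
Declan starts before Mateo ends → Mateo and Declan overlap.
Declan starts before Yusuf ends → Yusuf and Declan overlap.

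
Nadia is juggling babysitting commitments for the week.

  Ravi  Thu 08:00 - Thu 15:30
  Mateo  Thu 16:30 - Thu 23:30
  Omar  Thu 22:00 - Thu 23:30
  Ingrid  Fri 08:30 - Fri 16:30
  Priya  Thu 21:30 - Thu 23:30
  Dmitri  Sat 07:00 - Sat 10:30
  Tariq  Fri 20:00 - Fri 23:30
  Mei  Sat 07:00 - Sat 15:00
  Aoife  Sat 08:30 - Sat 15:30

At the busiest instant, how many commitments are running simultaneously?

Sweep the timeline, counting +1 at each start and −1 at each end (ends before starts at a tie):
Thu 08:00 start Ravi → 1
Thu 15:30 end Ravi → 0
Thu 16:30 start Mateo → 1
Thu 21:30 start Priya → 2
Thu 22:00 start Omar → 3
Thu 23:30 end Mateo → 2
Thu 23:30 end Omar → 1
Thu 23:30 end Priya → 0
Fri 08:30 start Ingrid → 1
Fri 16:30 end Ingrid → 0
Fri 20:00 start Tariq → 1
Fri 23:30 end Tariq → 0
Sat 07:00 start Dmitri → 1
Sat 07:00 start Mei → 2
Sat 08:30 start Aoife → 3
Sat 10:30 end Dmitri → 2
Sat 15:00 end Mei → 1
Sat 15:30 end Aoife → 0
Peak is 3, at Thu 22:00 (Mateo, Omar, Priya).

3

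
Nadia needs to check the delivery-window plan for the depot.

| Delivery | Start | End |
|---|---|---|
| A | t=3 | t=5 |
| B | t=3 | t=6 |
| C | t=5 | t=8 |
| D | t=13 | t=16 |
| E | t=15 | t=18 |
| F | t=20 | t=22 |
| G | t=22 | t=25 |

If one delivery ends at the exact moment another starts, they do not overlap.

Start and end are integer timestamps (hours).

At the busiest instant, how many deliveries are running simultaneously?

2

Walk through starts and ends in time order (an end at T is processed before a start at T):
t=3 start A → 1
t=3 start B → 2
t=5 end A → 1
t=5 start C → 2
t=6 end B → 1
t=8 end C → 0
t=13 start D → 1
t=15 start E → 2
t=16 end D → 1
t=18 end E → 0
t=20 start F → 1
t=22 end F → 0
t=22 start G → 1
t=25 end G → 0
Peak is 2, at t=3 (A, B).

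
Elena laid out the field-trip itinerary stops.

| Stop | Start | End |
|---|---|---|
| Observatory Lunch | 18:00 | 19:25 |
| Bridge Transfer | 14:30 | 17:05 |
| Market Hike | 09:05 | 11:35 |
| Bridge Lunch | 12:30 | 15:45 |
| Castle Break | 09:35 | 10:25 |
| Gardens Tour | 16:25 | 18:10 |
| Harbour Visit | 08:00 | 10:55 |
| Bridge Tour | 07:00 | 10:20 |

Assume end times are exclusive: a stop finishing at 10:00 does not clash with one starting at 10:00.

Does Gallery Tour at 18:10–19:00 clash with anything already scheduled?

Yes — it overlaps Observatory Lunch

Bridge Tour: ends 10:20 at or before Gallery Tour starts 18:10 → clear.
Harbour Visit: ends 10:55 at or before Gallery Tour starts 18:10 → clear.
Market Hike: ends 11:35 at or before Gallery Tour starts 18:10 → clear.
Castle Break: ends 10:25 at or before Gallery Tour starts 18:10 → clear.
Bridge Lunch: ends 15:45 at or before Gallery Tour starts 18:10 → clear.
Bridge Transfer: ends 17:05 at or before Gallery Tour starts 18:10 → clear.
Gardens Tour: ends 18:10 at or before Gallery Tour starts 18:10 → clear.
Observatory Lunch: starts 18:00 before Gallery Tour ends 19:00, and ends 19:25 after Gallery Tour starts 18:10 → overlap.
Gallery Tour overlaps Observatory Lunch.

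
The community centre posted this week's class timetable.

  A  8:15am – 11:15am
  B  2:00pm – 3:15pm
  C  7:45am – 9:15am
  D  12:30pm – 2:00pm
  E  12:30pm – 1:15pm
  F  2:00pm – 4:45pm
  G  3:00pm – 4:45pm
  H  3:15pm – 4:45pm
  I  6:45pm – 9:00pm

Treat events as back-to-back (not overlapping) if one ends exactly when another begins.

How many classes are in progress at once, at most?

3

Sweep the timeline, counting +1 at each start and −1 at each end (ends before starts at a tie):
7:45am start C → 1
8:15am start A → 2
9:15am end C → 1
11:15am end A → 0
12:30pm start D → 1
12:30pm start E → 2
1:15pm end E → 1
2:00pm end D → 0
2:00pm start B → 1
2:00pm start F → 2
3:00pm start G → 3
3:15pm end B → 2
3:15pm start H → 3
4:45pm end F → 2
4:45pm end G → 1
4:45pm end H → 0
6:45pm start I → 1
9:00pm end I → 0
Peak is 3, at 3:00pm (B, F, G).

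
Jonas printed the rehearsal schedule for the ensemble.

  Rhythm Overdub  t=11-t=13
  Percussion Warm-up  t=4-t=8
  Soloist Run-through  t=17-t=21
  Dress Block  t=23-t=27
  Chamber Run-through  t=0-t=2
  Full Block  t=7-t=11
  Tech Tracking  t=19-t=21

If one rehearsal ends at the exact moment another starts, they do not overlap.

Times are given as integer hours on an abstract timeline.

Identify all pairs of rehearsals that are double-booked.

Sorted by start: Chamber Run-through, Percussion Warm-up, Full Block, Rhythm Overdub, Soloist Run-through, Tech Tracking, Dress Block.
Percussion Warm-up starts after Chamber Run-through ends, so nothing later overlaps Chamber Run-through either.
Full Block starts before Percussion Warm-up ends → Percussion Warm-up and Full Block overlap.
Rhythm Overdub starts after Percussion Warm-up ends, so nothing later overlaps Percussion Warm-up either.
Rhythm Overdub starts exactly when Full Block ends (back-to-back, no overlap), so nothing later overlaps Full Block either.
Soloist Run-through starts after Rhythm Overdub ends, so nothing later overlaps Rhythm Overdub either.
Tech Tracking starts before Soloist Run-through ends → Soloist Run-through and Tech Tracking overlap.
Dress Block starts after Soloist Run-through ends.
Dress Block starts after Tech Tracking ends.

Full Block & Percussion Warm-up, Soloist Run-through & Tech Tracking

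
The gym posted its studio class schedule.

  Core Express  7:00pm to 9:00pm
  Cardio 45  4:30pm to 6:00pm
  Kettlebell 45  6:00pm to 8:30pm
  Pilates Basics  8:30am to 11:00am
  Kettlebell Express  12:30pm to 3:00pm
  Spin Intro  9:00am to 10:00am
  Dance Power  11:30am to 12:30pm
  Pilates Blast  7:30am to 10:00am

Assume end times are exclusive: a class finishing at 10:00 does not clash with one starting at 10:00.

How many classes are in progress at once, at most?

Sort all start/end points and keep a running count:
7:30am start Pilates Blast → 1
8:30am start Pilates Basics → 2
9:00am start Spin Intro → 3
10:00am end Pilates Blast → 2
10:00am end Spin Intro → 1
11:00am end Pilates Basics → 0
11:30am start Dance Power → 1
12:30pm end Dance Power → 0
12:30pm start Kettlebell Express → 1
3:00pm end Kettlebell Express → 0
4:30pm start Cardio 45 → 1
6:00pm end Cardio 45 → 0
6:00pm start Kettlebell 45 → 1
7:00pm start Core Express → 2
8:30pm end Kettlebell 45 → 1
9:00pm end Core Express → 0
Peak is 3, at 9:00am (Pilates Basics, Pilates Blast, Spin Intro).

3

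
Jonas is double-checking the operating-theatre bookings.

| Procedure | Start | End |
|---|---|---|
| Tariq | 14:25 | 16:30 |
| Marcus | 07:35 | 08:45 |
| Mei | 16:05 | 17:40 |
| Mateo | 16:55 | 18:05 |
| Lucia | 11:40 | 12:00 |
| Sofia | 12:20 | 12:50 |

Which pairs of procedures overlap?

Mateo & Mei, Mei & Tariq

Sorted by start: Marcus, Lucia, Sofia, Tariq, Mei, Mateo.
Lucia starts after Marcus ends, so Marcus has no further overlaps.
Sofia starts after Lucia ends, so Lucia has no further overlaps.
Tariq starts after Sofia ends, so Sofia has no further overlaps.
Mei starts before Tariq ends → Tariq and Mei overlap.
Mateo starts after Tariq ends.
Mateo starts before Mei ends → Mei and Mateo overlap.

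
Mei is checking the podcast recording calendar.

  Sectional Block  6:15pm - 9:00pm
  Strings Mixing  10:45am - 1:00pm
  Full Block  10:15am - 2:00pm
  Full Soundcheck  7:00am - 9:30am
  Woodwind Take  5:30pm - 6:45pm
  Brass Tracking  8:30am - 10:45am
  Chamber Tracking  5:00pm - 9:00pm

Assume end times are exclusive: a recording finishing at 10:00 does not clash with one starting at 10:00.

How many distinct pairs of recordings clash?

6

Two intervals overlap when each starts before the other ends.
Sorted by start: Full Soundcheck, Brass Tracking, Full Block, Strings Mixing, Chamber Tracking, Woodwind Take, Sectional Block.
Brass Tracking starts before Full Soundcheck ends → Full Soundcheck and Brass Tracking overlap.
Full Block starts after Full Soundcheck ends — done with Full Soundcheck.
Full Block starts before Brass Tracking ends → Brass Tracking and Full Block overlap.
Strings Mixing starts exactly when Brass Tracking ends (back-to-back, no overlap) — done with Brass Tracking.
Strings Mixing starts before Full Block ends → Full Block and Strings Mixing overlap.
Chamber Tracking starts after Full Block ends — done with Full Block.
Chamber Tracking starts after Strings Mixing ends — done with Strings Mixing.
Woodwind Take starts before Chamber Tracking ends → Chamber Tracking and Woodwind Take overlap.
Sectional Block starts before Chamber Tracking ends → Chamber Tracking and Sectional Block overlap.
Sectional Block starts before Woodwind Take ends → Woodwind Take and Sectional Block overlap.
Overlapping pairs: Brass Tracking & Full Block, Brass Tracking & Full Soundcheck, Chamber Tracking & Sectional Block, Chamber Tracking & Woodwind Take, Full Block & Strings Mixing, Sectional Block & Woodwind Take — 6 in total.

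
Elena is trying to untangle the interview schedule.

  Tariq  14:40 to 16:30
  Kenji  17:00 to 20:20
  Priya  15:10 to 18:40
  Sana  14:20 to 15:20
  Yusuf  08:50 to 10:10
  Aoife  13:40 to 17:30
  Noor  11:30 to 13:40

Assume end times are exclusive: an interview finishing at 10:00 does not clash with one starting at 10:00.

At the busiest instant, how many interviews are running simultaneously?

Walk through starts and ends in time order (an end at T is processed before a start at T):
08:50 start Yusuf → 1
10:10 end Yusuf → 0
11:30 start Noor → 1
13:40 end Noor → 0
13:40 start Aoife → 1
14:20 start Sana → 2
14:40 start Tariq → 3
15:10 start Priya → 4
15:20 end Sana → 3
16:30 end Tariq → 2
17:00 start Kenji → 3
17:30 end Aoife → 2
18:40 end Priya → 1
20:20 end Kenji → 0
Peak is 4, at 15:10 (Aoife, Priya, Sana, Tariq).

4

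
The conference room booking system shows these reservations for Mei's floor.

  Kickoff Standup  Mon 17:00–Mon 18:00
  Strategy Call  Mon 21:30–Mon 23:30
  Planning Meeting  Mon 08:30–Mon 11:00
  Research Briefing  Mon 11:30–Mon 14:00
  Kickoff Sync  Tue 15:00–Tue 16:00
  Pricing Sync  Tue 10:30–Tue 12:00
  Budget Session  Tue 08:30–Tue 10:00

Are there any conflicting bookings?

No

Check each pair: they overlap iff neither finishes before the other starts.
Sorted by start: Planning Meeting, Research Briefing, Kickoff Standup, Strategy Call, Budget Session, Pricing Sync, Kickoff Sync.
Research Briefing starts after Planning Meeting ends, so nothing later overlaps Planning Meeting either.
Kickoff Standup starts after Research Briefing ends, so nothing later overlaps Research Briefing either.
Strategy Call starts after Kickoff Standup ends, so nothing later overlaps Kickoff Standup either.
Budget Session starts after Strategy Call ends, so nothing later overlaps Strategy Call either.
Pricing Sync starts after Budget Session ends, so nothing later overlaps Budget Session either.
Kickoff Sync starts after Pricing Sync ends.
Every pair is clear; the schedule has no overlaps.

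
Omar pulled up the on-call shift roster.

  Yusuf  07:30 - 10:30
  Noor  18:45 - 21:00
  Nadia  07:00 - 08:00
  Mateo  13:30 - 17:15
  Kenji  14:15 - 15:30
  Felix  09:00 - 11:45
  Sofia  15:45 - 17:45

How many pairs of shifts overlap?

4

Two intervals overlap when each starts before the other ends.
Sorted by start: Nadia, Yusuf, Felix, Mateo, Kenji, Sofia, Noor.
Yusuf starts before Nadia ends → Nadia and Yusuf overlap.
Felix starts after Nadia ends, so nothing later overlaps Nadia either.
Felix starts before Yusuf ends → Yusuf and Felix overlap.
Mateo starts after Yusuf ends, so nothing later overlaps Yusuf either.
Mateo starts after Felix ends, so nothing later overlaps Felix either.
Kenji starts before Mateo ends → Mateo and Kenji overlap.
Sofia starts before Mateo ends → Mateo and Sofia overlap.
Noor starts after Mateo ends.
Sofia starts after Kenji ends, so nothing later overlaps Kenji either.
Noor starts after Sofia ends.
Overlapping pairs: Felix & Yusuf, Kenji & Mateo, Mateo & Sofia, Nadia & Yusuf — 4 in total.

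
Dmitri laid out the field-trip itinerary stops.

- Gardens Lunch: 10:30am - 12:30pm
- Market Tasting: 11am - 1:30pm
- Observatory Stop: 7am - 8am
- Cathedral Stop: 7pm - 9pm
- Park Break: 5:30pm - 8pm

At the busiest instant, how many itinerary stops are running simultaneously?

2

Walk through starts and ends in time order (an end at T is processed before a start at T):
7am start Observatory Stop → 1
8am end Observatory Stop → 0
10:30am start Gardens Lunch → 1
11am start Market Tasting → 2
12:30pm end Gardens Lunch → 1
1:30pm end Market Tasting → 0
5:30pm start Park Break → 1
7pm start Cathedral Stop → 2
8pm end Park Break → 1
9pm end Cathedral Stop → 0
Peak is 2, at 11am (Gardens Lunch, Market Tasting).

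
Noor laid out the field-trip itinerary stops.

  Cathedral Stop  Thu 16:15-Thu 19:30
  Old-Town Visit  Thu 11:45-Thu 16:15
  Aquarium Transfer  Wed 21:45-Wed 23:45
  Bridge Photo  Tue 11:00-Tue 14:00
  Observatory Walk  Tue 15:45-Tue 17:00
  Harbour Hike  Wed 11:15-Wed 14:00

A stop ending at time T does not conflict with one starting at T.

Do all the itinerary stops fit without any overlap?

Check each pair: they overlap iff neither finishes before the other starts.
Sorted by start: Bridge Photo, Observatory Walk, Harbour Hike, Aquarium Transfer, Old-Town Visit, Cathedral Stop.
Observatory Walk starts after Bridge Photo ends, so nothing later overlaps Bridge Photo either.
Harbour Hike starts after Observatory Walk ends, so nothing later overlaps Observatory Walk either.
Aquarium Transfer starts after Harbour Hike ends, so nothing later overlaps Harbour Hike either.
Old-Town Visit starts after Aquarium Transfer ends, so nothing later overlaps Aquarium Transfer either.
Cathedral Stop starts exactly when Old-Town Visit ends (back-to-back, no overlap).
Every pair is clear; the schedule has no overlaps.

Yes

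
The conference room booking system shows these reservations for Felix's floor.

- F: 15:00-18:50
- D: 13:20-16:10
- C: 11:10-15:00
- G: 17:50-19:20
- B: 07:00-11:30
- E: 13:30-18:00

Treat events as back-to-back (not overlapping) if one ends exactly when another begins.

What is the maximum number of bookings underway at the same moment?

3

Walk through starts and ends in time order (an end at T is processed before a start at T):
07:00 start B → 1
11:10 start C → 2
11:30 end B → 1
13:20 start D → 2
13:30 start E → 3
15:00 end C → 2
15:00 start F → 3
16:10 end D → 2
17:50 start G → 3
18:00 end E → 2
18:50 end F → 1
19:20 end G → 0
Peak is 3, at 13:30 (C, D, E).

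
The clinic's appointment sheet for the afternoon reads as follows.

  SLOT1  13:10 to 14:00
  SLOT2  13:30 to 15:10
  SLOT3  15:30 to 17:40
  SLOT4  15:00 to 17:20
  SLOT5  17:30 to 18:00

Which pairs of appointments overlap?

Sorted by start: SLOT1, SLOT2, SLOT4, SLOT3, SLOT5.
SLOT2 starts before SLOT1 ends → SLOT1 and SLOT2 overlap.
SLOT4 starts after SLOT1 ends; SLOT1 is clear from here.
SLOT4 starts before SLOT2 ends → SLOT2 and SLOT4 overlap.
SLOT3 starts after SLOT2 ends; SLOT2 is clear from here.
SLOT3 starts before SLOT4 ends → SLOT4 and SLOT3 overlap.
SLOT5 starts after SLOT4 ends.
SLOT5 starts before SLOT3 ends → SLOT3 and SLOT5 overlap.

SLOT1 & SLOT2, SLOT2 & SLOT4, SLOT3 & SLOT4, SLOT3 & SLOT5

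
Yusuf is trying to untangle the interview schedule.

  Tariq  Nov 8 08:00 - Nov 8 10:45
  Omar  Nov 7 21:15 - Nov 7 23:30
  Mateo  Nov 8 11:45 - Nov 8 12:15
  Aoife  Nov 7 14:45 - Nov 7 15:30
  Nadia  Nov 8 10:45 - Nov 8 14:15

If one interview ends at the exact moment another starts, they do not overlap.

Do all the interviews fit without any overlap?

No

Sorted by start: Aoife, Omar, Tariq, Nadia, Mateo.
Omar starts after Aoife ends; Aoife is clear from here.
Tariq starts after Omar ends; Omar is clear from here.
Nadia starts exactly when Tariq ends (back-to-back, no overlap); Tariq is clear from here.
Mateo starts before Nadia ends → Nadia and Mateo overlap.
That's a conflict, so the schedule is not conflict-free.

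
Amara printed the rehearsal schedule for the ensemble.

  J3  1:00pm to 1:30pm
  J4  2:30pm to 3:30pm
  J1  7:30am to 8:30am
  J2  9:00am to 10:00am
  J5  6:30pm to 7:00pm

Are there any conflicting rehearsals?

Sorted by start: J1, J2, J3, J4, J5.
J2 starts after J1 ends, so nothing later overlaps J1 either.
J3 starts after J2 ends, so nothing later overlaps J2 either.
J4 starts after J3 ends, so nothing later overlaps J3 either.
J5 starts after J4 ends.
Every pair is clear; the schedule has no overlaps.

No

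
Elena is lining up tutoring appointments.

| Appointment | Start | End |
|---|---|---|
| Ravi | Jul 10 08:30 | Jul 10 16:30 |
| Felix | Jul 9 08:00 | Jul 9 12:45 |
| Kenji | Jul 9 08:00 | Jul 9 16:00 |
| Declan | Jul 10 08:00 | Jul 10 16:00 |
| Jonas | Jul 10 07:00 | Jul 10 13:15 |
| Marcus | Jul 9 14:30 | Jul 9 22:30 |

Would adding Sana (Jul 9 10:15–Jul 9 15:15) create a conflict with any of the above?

Yes — it overlaps Felix, Kenji, Marcus

Felix: starts Jul 9 08:00 before Sana ends Jul 9 15:15, and ends Jul 9 12:45 after Sana starts Jul 9 10:15 → overlap.
Kenji: starts Jul 9 08:00 before Sana ends Jul 9 15:15, and ends Jul 9 16:00 after Sana starts Jul 9 10:15 → overlap.
Marcus: starts Jul 9 14:30 before Sana ends Jul 9 15:15, and ends Jul 9 22:30 after Sana starts Jul 9 10:15 → overlap.
Jonas: starts Jul 10 07:00 at or after Sana ends Jul 9 15:15 → clear.
Declan: starts Jul 10 08:00 at or after Sana ends Jul 9 15:15 → clear.
Ravi: starts Jul 10 08:30 at or after Sana ends Jul 9 15:15 → clear.
Sana overlaps Felix, Kenji, Marcus.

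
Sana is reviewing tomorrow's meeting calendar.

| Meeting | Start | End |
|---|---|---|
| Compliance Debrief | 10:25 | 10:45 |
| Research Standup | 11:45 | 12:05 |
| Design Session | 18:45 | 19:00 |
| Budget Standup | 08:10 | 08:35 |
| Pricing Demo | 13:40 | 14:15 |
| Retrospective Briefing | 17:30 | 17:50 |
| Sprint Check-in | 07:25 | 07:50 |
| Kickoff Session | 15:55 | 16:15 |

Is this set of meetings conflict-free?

Two intervals overlap when each starts before the other ends.
Sorted by start: Sprint Check-in, Budget Standup, Compliance Debrief, Research Standup, Pricing Demo, Kickoff Session, Retrospective Briefing, Design Session.
Budget Standup starts after Sprint Check-in ends, so nothing later overlaps Sprint Check-in either.
Compliance Debrief starts after Budget Standup ends, so nothing later overlaps Budget Standup either.
Research Standup starts after Compliance Debrief ends, so nothing later overlaps Compliance Debrief either.
Pricing Demo starts after Research Standup ends, so nothing later overlaps Research Standup either.
Kickoff Session starts after Pricing Demo ends, so nothing later overlaps Pricing Demo either.
Retrospective Briefing starts after Kickoff Session ends, so nothing later overlaps Kickoff Session either.
Design Session starts after Retrospective Briefing ends.
Every pair is clear; the schedule has no overlaps.

Yes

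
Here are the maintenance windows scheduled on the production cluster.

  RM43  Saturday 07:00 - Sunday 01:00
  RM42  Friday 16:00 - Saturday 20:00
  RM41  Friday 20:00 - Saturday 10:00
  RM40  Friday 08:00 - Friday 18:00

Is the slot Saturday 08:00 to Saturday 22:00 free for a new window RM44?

No — it overlaps RM41, RM42, RM43

RM40: ends Friday 18:00 at or before RM44 starts Saturday 08:00 → clear.
RM42: starts Friday 16:00 before RM44 ends Saturday 22:00, and ends Saturday 20:00 after RM44 starts Saturday 08:00 → overlap.
RM41: starts Friday 20:00 before RM44 ends Saturday 22:00, and ends Saturday 10:00 after RM44 starts Saturday 08:00 → overlap.
RM43: starts Saturday 07:00 before RM44 ends Saturday 22:00, and ends Sunday 01:00 after RM44 starts Saturday 08:00 → overlap.
RM44 overlaps RM41, RM42, RM43.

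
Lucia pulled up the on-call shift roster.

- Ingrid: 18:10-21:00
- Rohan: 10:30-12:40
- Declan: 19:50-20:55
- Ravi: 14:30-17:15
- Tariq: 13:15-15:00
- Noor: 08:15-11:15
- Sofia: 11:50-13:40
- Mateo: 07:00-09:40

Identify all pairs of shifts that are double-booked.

Declan & Ingrid, Mateo & Noor, Noor & Rohan, Ravi & Tariq, Rohan & Sofia, Sofia & Tariq

Sorted by start: Mateo, Noor, Rohan, Sofia, Tariq, Ravi, Ingrid, Declan.
Noor starts before Mateo ends → Mateo and Noor overlap.
Rohan starts after Mateo ends, so nothing later overlaps Mateo either.
Rohan starts before Noor ends → Noor and Rohan overlap.
Sofia starts after Noor ends, so nothing later overlaps Noor either.
Sofia starts before Rohan ends → Rohan and Sofia overlap.
Tariq starts after Rohan ends, so nothing later overlaps Rohan either.
Tariq starts before Sofia ends → Sofia and Tariq overlap.
Ravi starts after Sofia ends, so nothing later overlaps Sofia either.
Ravi starts before Tariq ends → Tariq and Ravi overlap.
Ingrid starts after Tariq ends, so nothing later overlaps Tariq either.
Ingrid starts after Ravi ends, so nothing later overlaps Ravi either.
Declan starts before Ingrid ends → Ingrid and Declan overlap.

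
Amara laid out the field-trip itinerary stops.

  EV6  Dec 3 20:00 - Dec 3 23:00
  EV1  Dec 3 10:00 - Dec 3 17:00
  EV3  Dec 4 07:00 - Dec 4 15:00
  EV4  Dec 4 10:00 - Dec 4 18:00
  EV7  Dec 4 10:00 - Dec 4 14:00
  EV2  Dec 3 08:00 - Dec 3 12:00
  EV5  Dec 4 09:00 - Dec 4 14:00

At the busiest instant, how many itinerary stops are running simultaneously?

Walk through starts and ends in time order (an end at T is processed before a start at T):
Dec 3 08:00 start EV2 → 1
Dec 3 10:00 start EV1 → 2
Dec 3 12:00 end EV2 → 1
Dec 3 17:00 end EV1 → 0
Dec 3 20:00 start EV6 → 1
Dec 3 23:00 end EV6 → 0
Dec 4 07:00 start EV3 → 1
Dec 4 09:00 start EV5 → 2
Dec 4 10:00 start EV4 → 3
Dec 4 10:00 start EV7 → 4
Dec 4 14:00 end EV5 → 3
Dec 4 14:00 end EV7 → 2
Dec 4 15:00 end EV3 → 1
Dec 4 18:00 end EV4 → 0
Peak is 4, at Dec 4 10:00 (EV3, EV4, EV5, EV7).

4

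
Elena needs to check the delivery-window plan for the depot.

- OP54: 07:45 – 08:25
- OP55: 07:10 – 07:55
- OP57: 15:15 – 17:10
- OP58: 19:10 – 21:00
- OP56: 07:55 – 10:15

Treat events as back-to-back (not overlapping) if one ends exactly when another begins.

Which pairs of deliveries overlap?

OP54 & OP55, OP54 & OP56

Two intervals overlap when each starts before the other ends.
Sorted by start: OP55, OP54, OP56, OP57, OP58.
OP54 starts before OP55 ends → OP55 and OP54 overlap.
OP56 starts exactly when OP55 ends (back-to-back, no overlap) — done with OP55.
OP56 starts before OP54 ends → OP54 and OP56 overlap.
OP57 starts after OP54 ends — done with OP54.
OP57 starts after OP56 ends — done with OP56.
OP58 starts after OP57 ends.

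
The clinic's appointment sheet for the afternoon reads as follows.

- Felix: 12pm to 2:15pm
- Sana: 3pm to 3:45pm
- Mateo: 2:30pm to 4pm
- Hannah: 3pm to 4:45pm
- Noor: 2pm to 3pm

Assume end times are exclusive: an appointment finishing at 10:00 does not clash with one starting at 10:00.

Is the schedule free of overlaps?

Check each pair: they overlap iff neither finishes before the other starts.
Sorted by start: Felix, Noor, Mateo, Hannah, Sana.
Noor starts before Felix ends → Felix and Noor overlap.
That's a conflict, so the schedule is not conflict-free.

No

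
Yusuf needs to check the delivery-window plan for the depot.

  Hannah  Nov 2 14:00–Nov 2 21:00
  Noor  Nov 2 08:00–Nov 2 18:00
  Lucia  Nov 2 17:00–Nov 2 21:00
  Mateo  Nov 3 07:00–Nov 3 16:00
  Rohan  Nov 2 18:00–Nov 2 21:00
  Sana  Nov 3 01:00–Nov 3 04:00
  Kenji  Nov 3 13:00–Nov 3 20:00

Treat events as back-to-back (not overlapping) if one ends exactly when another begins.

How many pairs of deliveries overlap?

Sorted by start: Noor, Hannah, Lucia, Rohan, Sana, Mateo, Kenji.
Hannah starts before Noor ends → Noor and Hannah overlap.
Lucia starts before Noor ends → Noor and Lucia overlap.
Rohan starts exactly when Noor ends (back-to-back, no overlap), so nothing later overlaps Noor either.
Lucia starts before Hannah ends → Hannah and Lucia overlap.
Rohan starts before Hannah ends → Hannah and Rohan overlap.
Sana starts after Hannah ends, so nothing later overlaps Hannah either.
Rohan starts before Lucia ends → Lucia and Rohan overlap.
Sana starts after Lucia ends, so nothing later overlaps Lucia either.
Sana starts after Rohan ends, so nothing later overlaps Rohan either.
Mateo starts after Sana ends, so nothing later overlaps Sana either.
Kenji starts before Mateo ends → Mateo and Kenji overlap.
Overlapping pairs: Hannah & Lucia, Hannah & Noor, Hannah & Rohan, Kenji & Mateo, Lucia & Noor, Lucia & Rohan — 6 in total.

6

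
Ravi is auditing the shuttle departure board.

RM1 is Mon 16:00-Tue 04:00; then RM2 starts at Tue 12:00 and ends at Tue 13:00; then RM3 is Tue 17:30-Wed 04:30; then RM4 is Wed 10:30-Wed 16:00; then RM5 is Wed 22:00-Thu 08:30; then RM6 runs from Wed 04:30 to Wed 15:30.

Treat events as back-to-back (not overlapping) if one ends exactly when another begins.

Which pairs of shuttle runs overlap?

RM4 & RM6

Check each pair: they overlap iff neither finishes before the other starts.
Sorted by start: RM1, RM2, RM3, RM6, RM4, RM5.
RM2 starts after RM1 ends; RM1 is clear from here.
RM3 starts after RM2 ends; RM2 is clear from here.
RM6 starts exactly when RM3 ends (back-to-back, no overlap); RM3 is clear from here.
RM4 starts before RM6 ends → RM6 and RM4 overlap.
RM5 starts after RM6 ends.
RM5 starts after RM4 ends.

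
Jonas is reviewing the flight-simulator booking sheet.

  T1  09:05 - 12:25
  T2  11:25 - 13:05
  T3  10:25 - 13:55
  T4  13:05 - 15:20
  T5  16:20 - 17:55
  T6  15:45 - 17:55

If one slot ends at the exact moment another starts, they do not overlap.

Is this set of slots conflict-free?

No

Check each pair: they overlap iff neither finishes before the other starts.
Sorted by start: T1, T3, T2, T4, T6, T5.
T3 starts before T1 ends → T1 and T3 overlap.
That's a conflict, so the schedule is not conflict-free.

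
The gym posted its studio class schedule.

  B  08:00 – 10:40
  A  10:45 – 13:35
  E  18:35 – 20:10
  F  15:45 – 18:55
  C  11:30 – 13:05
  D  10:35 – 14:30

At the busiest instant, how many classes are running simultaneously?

Sort all start/end points and keep a running count:
08:00 start B → 1
10:35 start D → 2
10:40 end B → 1
10:45 start A → 2
11:30 start C → 3
13:05 end C → 2
13:35 end A → 1
14:30 end D → 0
15:45 start F → 1
18:35 start E → 2
18:55 end F → 1
20:10 end E → 0
Peak is 3, at 11:30 (A, C, D).

3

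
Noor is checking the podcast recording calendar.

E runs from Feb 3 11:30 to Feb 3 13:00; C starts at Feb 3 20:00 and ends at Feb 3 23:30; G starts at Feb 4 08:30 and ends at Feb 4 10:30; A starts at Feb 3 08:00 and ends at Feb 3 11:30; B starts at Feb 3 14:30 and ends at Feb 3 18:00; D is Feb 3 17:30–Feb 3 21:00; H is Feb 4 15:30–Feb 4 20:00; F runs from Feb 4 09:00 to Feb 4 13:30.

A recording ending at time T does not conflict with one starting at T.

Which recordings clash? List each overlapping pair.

B & D, C & D, F & G

Sorted by start: A, E, B, D, C, G, F, H.
E starts exactly when A ends (back-to-back, no overlap) — done with A.
B starts after E ends — done with E.
D starts before B ends → B and D overlap.
C starts after B ends — done with B.
C starts before D ends → D and C overlap.
G starts after D ends — done with D.
G starts after C ends — done with C.
F starts before G ends → G and F overlap.
H starts after G ends.
H starts after F ends.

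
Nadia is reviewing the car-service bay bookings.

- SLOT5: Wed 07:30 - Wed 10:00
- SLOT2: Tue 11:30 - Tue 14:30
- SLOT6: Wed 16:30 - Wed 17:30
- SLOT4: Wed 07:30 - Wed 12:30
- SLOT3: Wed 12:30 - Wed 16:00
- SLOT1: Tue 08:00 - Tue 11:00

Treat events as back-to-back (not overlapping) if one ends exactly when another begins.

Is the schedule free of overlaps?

No

Sorted by start: SLOT1, SLOT2, SLOT4, SLOT5, SLOT3, SLOT6.
SLOT2 starts after SLOT1 ends — done with SLOT1.
SLOT4 starts after SLOT2 ends — done with SLOT2.
SLOT5 starts before SLOT4 ends → SLOT4 and SLOT5 overlap.
That's a conflict, so the schedule is not conflict-free.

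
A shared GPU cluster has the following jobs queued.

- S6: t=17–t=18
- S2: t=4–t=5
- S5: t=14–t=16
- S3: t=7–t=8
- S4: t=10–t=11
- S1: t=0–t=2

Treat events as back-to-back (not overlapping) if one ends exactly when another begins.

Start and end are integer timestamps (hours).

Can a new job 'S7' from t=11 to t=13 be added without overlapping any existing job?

S1: ends t=2 at or before S7 starts t=11 → clear.
S2: ends t=5 at or before S7 starts t=11 → clear.
S3: ends t=8 at or before S7 starts t=11 → clear.
S4: ends t=11 at or before S7 starts t=11 → clear.
S5: starts t=14 at or after S7 ends t=13 → clear.
S6: starts t=17 at or after S7 ends t=13 → clear.

Yes — the slot is free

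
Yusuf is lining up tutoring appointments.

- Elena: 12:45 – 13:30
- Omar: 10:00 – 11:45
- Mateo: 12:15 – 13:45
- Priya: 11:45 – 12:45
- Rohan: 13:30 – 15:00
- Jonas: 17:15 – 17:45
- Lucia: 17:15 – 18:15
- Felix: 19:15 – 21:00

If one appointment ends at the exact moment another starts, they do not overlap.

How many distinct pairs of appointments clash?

4

Sorted by start: Omar, Priya, Mateo, Elena, Rohan, Jonas, Lucia, Felix.
Priya starts exactly when Omar ends (back-to-back, no overlap), so Omar has no further overlaps.
Mateo starts before Priya ends → Priya and Mateo overlap.
Elena starts exactly when Priya ends (back-to-back, no overlap), so Priya has no further overlaps.
Elena starts before Mateo ends → Mateo and Elena overlap.
Rohan starts before Mateo ends → Mateo and Rohan overlap.
Jonas starts after Mateo ends, so Mateo has no further overlaps.
Rohan starts exactly when Elena ends (back-to-back, no overlap), so Elena has no further overlaps.
Jonas starts after Rohan ends, so Rohan has no further overlaps.
Lucia starts before Jonas ends → Jonas and Lucia overlap.
Felix starts after Jonas ends.
Felix starts after Lucia ends.
Overlapping pairs: Elena & Mateo, Jonas & Lucia, Mateo & Priya, Mateo & Rohan — 4 in total.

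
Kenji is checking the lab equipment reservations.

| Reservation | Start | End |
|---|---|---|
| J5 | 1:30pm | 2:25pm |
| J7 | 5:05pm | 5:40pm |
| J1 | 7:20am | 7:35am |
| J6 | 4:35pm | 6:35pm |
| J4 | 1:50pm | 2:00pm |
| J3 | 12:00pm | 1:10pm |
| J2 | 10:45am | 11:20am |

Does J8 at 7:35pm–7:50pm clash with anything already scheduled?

No — it doesn't clash with anything

J1: ends 7:35am at or before J8 starts 7:35pm → clear.
J2: ends 11:20am at or before J8 starts 7:35pm → clear.
J3: ends 1:10pm at or before J8 starts 7:35pm → clear.
J5: ends 2:25pm at or before J8 starts 7:35pm → clear.
J4: ends 2:00pm at or before J8 starts 7:35pm → clear.
J6: ends 6:35pm at or before J8 starts 7:35pm → clear.
J7: ends 5:40pm at or before J8 starts 7:35pm → clear.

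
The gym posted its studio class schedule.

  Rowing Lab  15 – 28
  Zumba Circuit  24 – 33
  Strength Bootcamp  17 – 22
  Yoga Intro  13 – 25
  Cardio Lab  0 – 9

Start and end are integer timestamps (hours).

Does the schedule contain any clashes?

Yes

Check each pair: they overlap iff neither finishes before the other starts.
Sorted by start: Cardio Lab, Yoga Intro, Rowing Lab, Strength Bootcamp, Zumba Circuit.
Yoga Intro starts after Cardio Lab ends, so nothing later overlaps Cardio Lab either.
Rowing Lab starts before Yoga Intro ends → Yoga Intro and Rowing Lab overlap.
That's a conflict, so the schedule is not conflict-free.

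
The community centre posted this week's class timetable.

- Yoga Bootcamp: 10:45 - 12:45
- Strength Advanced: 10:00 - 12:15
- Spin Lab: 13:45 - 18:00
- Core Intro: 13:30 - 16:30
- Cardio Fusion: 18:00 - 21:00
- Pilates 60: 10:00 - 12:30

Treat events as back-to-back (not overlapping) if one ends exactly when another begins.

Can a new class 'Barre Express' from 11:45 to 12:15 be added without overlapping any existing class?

No — it overlaps Pilates 60, Strength Advanced, Yoga Bootcamp

Strength Advanced: starts 10:00 before Barre Express ends 12:15, and ends 12:15 after Barre Express starts 11:45 → overlap.
Pilates 60: starts 10:00 before Barre Express ends 12:15, and ends 12:30 after Barre Express starts 11:45 → overlap.
Yoga Bootcamp: starts 10:45 before Barre Express ends 12:15, and ends 12:45 after Barre Express starts 11:45 → overlap.
Core Intro: starts 13:30 at or after Barre Express ends 12:15 → clear.
Spin Lab: starts 13:45 at or after Barre Express ends 12:15 → clear.
Cardio Fusion: starts 18:00 at or after Barre Express ends 12:15 → clear.
Barre Express overlaps Strength Advanced, Pilates 60, Yoga Bootcamp.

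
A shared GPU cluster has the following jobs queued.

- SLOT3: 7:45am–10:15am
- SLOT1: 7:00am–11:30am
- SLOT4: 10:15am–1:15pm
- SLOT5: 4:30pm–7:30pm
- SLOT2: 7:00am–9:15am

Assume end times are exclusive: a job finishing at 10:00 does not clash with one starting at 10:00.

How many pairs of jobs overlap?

4

Sorted by start: SLOT1, SLOT2, SLOT3, SLOT4, SLOT5.
SLOT2 starts before SLOT1 ends → SLOT1 and SLOT2 overlap.
SLOT3 starts before SLOT1 ends → SLOT1 and SLOT3 overlap.
SLOT4 starts before SLOT1 ends → SLOT1 and SLOT4 overlap.
SLOT5 starts after SLOT1 ends.
SLOT3 starts before SLOT2 ends → SLOT2 and SLOT3 overlap.
SLOT4 starts after SLOT2 ends, so nothing later overlaps SLOT2 either.
SLOT4 starts exactly when SLOT3 ends (back-to-back, no overlap), so nothing later overlaps SLOT3 either.
SLOT5 starts after SLOT4 ends.
Overlapping pairs: SLOT1 & SLOT2, SLOT1 & SLOT3, SLOT1 & SLOT4, SLOT2 & SLOT3 — 4 in total.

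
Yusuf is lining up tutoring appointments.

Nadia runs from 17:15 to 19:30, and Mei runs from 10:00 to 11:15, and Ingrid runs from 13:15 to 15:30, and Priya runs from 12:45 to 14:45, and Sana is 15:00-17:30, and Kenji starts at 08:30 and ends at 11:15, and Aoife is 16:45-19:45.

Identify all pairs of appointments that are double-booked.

Aoife & Nadia, Aoife & Sana, Ingrid & Priya, Ingrid & Sana, Kenji & Mei, Nadia & Sana

Sorted by start: Kenji, Mei, Priya, Ingrid, Sana, Aoife, Nadia.
Mei starts before Kenji ends → Kenji and Mei overlap.
Priya starts after Kenji ends, so Kenji has no further overlaps.
Priya starts after Mei ends, so Mei has no further overlaps.
Ingrid starts before Priya ends → Priya and Ingrid overlap.
Sana starts after Priya ends, so Priya has no further overlaps.
Sana starts before Ingrid ends → Ingrid and Sana overlap.
Aoife starts after Ingrid ends, so Ingrid has no further overlaps.
Aoife starts before Sana ends → Sana and Aoife overlap.
Nadia starts before Sana ends → Sana and Nadia overlap.
Nadia starts before Aoife ends → Aoife and Nadia overlap.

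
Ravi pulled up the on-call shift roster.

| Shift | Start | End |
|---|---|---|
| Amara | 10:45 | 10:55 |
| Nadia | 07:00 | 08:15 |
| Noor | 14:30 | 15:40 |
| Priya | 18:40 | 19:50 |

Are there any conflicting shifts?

Check each pair: they overlap iff neither finishes before the other starts.
Sorted by start: Nadia, Amara, Noor, Priya.
Amara starts after Nadia ends; Nadia is clear from here.
Noor starts after Amara ends; Amara is clear from here.
Priya starts after Noor ends.
Every pair is clear; the schedule has no overlaps.

No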